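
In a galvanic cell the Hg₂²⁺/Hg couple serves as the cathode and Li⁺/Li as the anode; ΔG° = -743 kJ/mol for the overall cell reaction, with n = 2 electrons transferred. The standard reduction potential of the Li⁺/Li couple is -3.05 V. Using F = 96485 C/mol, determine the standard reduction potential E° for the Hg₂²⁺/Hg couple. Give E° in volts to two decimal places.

E°cell = −ΔG°/(nF) = −(-743×10³)/((2)(96485)) = +3.850 V.
Since Hg₂²⁺/Hg is the cathode and Li⁺/Li the anode, E°cell = E°(Hg₂²⁺/Hg) − E°(Li⁺/Li).
So E°(Hg₂²⁺/Hg) = E°cell + E°(Li⁺/Li) = +3.850 + (-3.05) = +0.80 V.

+0.80 V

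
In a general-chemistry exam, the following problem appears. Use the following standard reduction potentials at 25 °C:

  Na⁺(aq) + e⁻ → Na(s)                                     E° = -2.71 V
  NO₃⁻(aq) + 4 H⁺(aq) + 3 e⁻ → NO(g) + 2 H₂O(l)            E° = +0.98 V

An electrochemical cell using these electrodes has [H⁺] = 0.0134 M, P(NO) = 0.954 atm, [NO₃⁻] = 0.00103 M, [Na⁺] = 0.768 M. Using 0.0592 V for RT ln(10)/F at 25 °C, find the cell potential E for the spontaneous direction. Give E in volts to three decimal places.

+3.490 V

NO₃⁻/NO is the cathode (higher E°), Na⁺/Na the anode: E°cell = +0.98 − (-2.71) = +3.69 V, n = 3.
Overall: NO₃⁻(aq) + 4 H⁺(aq) + 3 Na(s) → NO(g) + 2 H₂O(l) + 3 Na⁺(aq)
Q = P(NO)·[Na⁺]^3 / ([NO₃⁻]·[H⁺]^4); log Q = 10.114.
E = E° − (0.0592/n) log Q = +3.69 − (0.0592/3)(10.114) = +3.490 V.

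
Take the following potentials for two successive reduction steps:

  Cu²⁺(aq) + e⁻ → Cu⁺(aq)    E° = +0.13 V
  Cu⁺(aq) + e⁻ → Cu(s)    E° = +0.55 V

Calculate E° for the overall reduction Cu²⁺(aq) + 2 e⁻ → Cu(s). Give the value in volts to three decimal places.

Standard free energies of sequential steps add: ΔG°₃ = ΔG°₁ + ΔG°₂, so n₃E°₃ = n₁E°₁ + n₂E°₂.
E°₃ = (1×+0.13 + 1×+0.55) / 2 = (+0.680) / 2 = +0.340 V.

+0.340 V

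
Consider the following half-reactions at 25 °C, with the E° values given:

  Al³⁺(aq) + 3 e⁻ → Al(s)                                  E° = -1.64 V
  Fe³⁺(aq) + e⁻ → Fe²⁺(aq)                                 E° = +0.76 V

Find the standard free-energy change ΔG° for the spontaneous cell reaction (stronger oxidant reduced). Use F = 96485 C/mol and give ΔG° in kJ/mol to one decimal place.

-694.7 kJ/mol

Fe³⁺/Fe²⁺ (E° = +0.76 V) is the cathode; Al³⁺/Al (E° = -1.64 V) is the anode, so E°cell = +2.40 V.
Balancing electrons gives n = 3 (lcm of 1 and 3).
ΔG° = −nFE° = −(3)(96485)(+2.40) = -694,692 J = -694.7 kJ/mol.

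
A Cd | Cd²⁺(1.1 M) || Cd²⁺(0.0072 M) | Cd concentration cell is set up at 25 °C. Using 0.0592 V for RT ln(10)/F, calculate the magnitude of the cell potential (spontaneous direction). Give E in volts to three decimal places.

For a concentration cell E°cell = 0. The 1.1 M side is the cathode (reduction is favoured where [Cd²⁺] is higher).
With n = 2, E = −(0.0592/2) log([Cd²⁺]ₐₙ/[Cd²⁺]꜀ₐₜ) = −(0.0592/2) log(0.0072/1.1) = −(0.0592/2)(-2.184) = +0.065 V.

+0.065 V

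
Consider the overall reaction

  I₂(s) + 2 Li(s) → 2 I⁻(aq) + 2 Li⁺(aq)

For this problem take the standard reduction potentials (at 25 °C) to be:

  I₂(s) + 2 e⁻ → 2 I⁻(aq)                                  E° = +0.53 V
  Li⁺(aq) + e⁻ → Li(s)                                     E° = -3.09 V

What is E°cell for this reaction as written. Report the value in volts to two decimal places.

The I₂/I⁻ couple has the higher reduction potential, so it is the cathode; Li⁺/Li is oxidised at the anode.
E°cell = E°(cathode) − E°(anode) = (+0.53) − (-3.09) = +3.62 V.

+3.62 V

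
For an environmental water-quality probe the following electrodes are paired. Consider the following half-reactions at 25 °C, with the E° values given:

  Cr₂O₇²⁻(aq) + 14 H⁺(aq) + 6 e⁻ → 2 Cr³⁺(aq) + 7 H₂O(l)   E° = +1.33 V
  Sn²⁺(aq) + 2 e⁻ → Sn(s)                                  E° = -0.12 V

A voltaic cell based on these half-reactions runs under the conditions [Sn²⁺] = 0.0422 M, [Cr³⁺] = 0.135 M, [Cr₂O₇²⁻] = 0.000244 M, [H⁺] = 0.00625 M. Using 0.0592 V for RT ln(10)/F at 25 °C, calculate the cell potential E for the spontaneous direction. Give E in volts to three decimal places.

+1.168 V

Cr₂O₇²⁻/Cr³⁺ is the cathode (higher E°), Sn²⁺/Sn the anode: E°cell = +1.33 − (-0.12) = +1.45 V, n = 6.
Overall: Cr₂O₇²⁻(aq) + 14 H⁺(aq) + 3 Sn(s) → 2 Cr³⁺(aq) + 7 H₂O(l) + 3 Sn²⁺(aq)
Q = [Cr³⁺]^2·[Sn²⁺]^3 / ([Cr₂O₇²⁻]·[H⁺]^14); log Q = 28.607.
E = E° − (0.0592/n) log Q = +1.45 − (0.0592/6)(28.607) = +1.168 V.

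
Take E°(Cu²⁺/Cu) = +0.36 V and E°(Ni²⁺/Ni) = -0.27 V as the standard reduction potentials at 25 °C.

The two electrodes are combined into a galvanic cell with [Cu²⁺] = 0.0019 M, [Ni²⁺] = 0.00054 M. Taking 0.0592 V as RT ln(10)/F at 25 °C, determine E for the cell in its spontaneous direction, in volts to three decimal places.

Cu²⁺/Cu is the cathode (higher E°), Ni²⁺/Ni the anode: E°cell = +0.36 − (-0.27) = +0.63 V, n = 2.
Overall: Cu²⁺(aq) + Ni(s) → Cu(s) + Ni²⁺(aq)
Q = [Ni²⁺] / ([Cu²⁺]); log Q = -0.546.
E = E° − (0.0592/n) log Q = +0.63 − (0.0592/2)(-0.546) = +0.646 V.

+0.646 V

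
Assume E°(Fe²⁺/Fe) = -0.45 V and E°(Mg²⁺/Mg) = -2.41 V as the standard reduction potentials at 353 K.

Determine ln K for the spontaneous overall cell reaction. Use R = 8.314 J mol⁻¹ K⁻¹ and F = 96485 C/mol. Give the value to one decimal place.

Cathode: Fe²⁺/Fe; anode: Mg²⁺/Mg. E°cell = (-0.45) − (-2.41) = +1.96 V, with n = 2.
ΔG° = −nFE° = −RT ln K, so ln K = nFE°/(RT) = (2)(96485)(+1.96) / ((8.314)(353)) = 128.873.

128.9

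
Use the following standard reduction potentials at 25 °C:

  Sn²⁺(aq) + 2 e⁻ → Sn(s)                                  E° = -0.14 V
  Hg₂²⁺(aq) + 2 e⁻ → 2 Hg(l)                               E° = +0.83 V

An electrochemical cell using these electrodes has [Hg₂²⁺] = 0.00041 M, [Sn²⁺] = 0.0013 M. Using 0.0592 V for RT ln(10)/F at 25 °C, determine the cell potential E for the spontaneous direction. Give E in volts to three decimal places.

+0.955 V

Hg₂²⁺/Hg is the cathode (higher E°), Sn²⁺/Sn the anode: E°cell = +0.83 − (-0.14) = +0.97 V, n = 2.
Overall: Hg₂²⁺(aq) + Sn(s) → 2 Hg(l) + Sn²⁺(aq)
Q = [Sn²⁺] / ([Hg₂²⁺]); log Q = 0.501.
E = E° − (0.0592/n) log Q = +0.97 − (0.0592/2)(0.501) = +0.955 V.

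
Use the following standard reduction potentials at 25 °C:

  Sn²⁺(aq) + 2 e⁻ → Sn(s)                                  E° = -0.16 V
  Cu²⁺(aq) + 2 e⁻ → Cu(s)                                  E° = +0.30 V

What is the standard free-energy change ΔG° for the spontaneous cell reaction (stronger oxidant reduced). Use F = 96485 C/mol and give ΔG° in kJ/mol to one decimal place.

Cu²⁺/Cu (E° = +0.30 V) is the cathode; Sn²⁺/Sn (E° = -0.16 V) is the anode, so E°cell = +0.46 V.
Balancing electrons gives n = 2 (lcm of 2 and 2).
ΔG° = −nFE° = −(2)(96485)(+0.46) = -88,766 J = -88.8 kJ/mol.

-88.8 kJ/mol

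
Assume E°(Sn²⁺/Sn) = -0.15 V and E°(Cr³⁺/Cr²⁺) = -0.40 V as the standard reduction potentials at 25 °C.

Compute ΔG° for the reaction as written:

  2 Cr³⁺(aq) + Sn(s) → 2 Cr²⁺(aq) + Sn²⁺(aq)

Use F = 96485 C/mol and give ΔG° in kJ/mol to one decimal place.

As written, Cr³⁺/Cr²⁺ is reduced (cathode) and Sn²⁺/Sn is oxidised (anode), so E°cell = (-0.40) − (-0.15) = -0.25 V.
Balancing electrons gives n = 2.
ΔG° = −nFE° = −(2)(96485)(-0.25) = 48,242 J = +48.2 kJ/mol.

+48.2 kJ/mol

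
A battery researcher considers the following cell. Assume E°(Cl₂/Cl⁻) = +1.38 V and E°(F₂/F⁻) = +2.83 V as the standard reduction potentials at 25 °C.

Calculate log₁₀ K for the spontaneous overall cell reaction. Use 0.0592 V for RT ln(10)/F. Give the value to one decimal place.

Cathode: F₂/F⁻; anode: Cl₂/Cl⁻. E°cell = +1.45 V, n = 2.
log K = nE°cell / 0.0592 = (2)(+1.45) / 0.0592 = 49.0.

49.0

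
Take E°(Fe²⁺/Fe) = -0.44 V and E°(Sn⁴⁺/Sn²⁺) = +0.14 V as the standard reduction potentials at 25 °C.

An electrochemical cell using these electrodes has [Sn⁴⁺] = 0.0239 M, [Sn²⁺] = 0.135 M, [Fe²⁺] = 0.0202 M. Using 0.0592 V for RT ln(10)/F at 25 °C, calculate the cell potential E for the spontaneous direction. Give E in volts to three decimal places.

Sn⁴⁺/Sn²⁺ is the cathode (higher E°), Fe²⁺/Fe the anode: E°cell = +0.14 − (-0.44) = +0.58 V, n = 2.
Overall: Sn⁴⁺(aq) + Fe(s) → Sn²⁺(aq) + Fe²⁺(aq)
Q = [Sn²⁺]·[Fe²⁺] / ([Sn⁴⁺]); log Q = -0.943.
E = E° − (0.0592/n) log Q = +0.58 − (0.0592/2)(-0.943) = +0.608 V.

+0.608 V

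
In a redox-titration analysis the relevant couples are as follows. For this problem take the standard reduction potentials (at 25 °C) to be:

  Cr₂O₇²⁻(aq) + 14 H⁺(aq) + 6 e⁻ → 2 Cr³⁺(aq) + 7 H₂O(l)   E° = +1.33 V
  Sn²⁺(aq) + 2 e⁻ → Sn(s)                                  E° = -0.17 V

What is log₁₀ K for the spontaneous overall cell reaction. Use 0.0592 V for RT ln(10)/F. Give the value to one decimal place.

152.0

Cathode: Cr₂O₇²⁻/Cr³⁺; anode: Sn²⁺/Sn. E°cell = +1.50 V, n = 6.
log K = nE°cell / 0.0592 = (6)(+1.50) / 0.0592 = 152.0.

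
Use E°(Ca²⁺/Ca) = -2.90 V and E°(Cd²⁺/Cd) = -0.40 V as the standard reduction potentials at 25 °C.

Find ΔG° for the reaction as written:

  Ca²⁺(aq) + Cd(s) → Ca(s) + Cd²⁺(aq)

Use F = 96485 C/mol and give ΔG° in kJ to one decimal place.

+482.4 kJ

As written, Ca²⁺/Ca is reduced (cathode) and Cd²⁺/Cd is oxidised (anode), so E°cell = (-2.90) − (-0.40) = -2.50 V.
Balancing electrons gives n = 2.
ΔG° = −nFE° = −(2)(96485)(-2.50) = 482,425 J = +482.4 kJ.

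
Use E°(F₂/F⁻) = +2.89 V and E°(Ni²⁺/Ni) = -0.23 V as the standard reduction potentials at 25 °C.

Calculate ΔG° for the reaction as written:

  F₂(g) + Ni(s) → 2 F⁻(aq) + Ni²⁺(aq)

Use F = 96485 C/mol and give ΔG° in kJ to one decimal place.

As written, F₂/F⁻ is reduced (cathode) and Ni²⁺/Ni is oxidised (anode), so E°cell = (+2.89) − (-0.23) = +3.12 V.
Balancing electrons gives n = 2.
ΔG° = −nFE° = −(2)(96485)(+3.12) = -602,066 J = -602.1 kJ.

-602.1 kJ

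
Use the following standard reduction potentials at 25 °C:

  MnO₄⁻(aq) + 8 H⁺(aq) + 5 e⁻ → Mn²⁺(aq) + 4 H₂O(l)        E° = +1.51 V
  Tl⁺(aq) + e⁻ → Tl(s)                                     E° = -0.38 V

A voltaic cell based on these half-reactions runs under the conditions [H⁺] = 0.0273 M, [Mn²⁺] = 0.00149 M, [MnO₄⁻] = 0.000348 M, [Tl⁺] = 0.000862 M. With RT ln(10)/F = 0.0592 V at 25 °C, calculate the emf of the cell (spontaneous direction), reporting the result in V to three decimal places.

MnO₄⁻/Mn²⁺ is the cathode (higher E°), Tl⁺/Tl the anode: E°cell = +1.51 − (-0.38) = +1.89 V, n = 5.
Overall: MnO₄⁻(aq) + 8 H⁺(aq) + 5 Tl(s) → Mn²⁺(aq) + 4 H₂O(l) + 5 Tl⁺(aq)
Q = [Mn²⁺]·[Tl⁺]^5 / ([MnO₄⁻]·[H⁺]^8); log Q = -2.180.
E = E° − (0.0592/n) log Q = +1.89 − (0.0592/5)(-2.180) = +1.916 V.

+1.916 V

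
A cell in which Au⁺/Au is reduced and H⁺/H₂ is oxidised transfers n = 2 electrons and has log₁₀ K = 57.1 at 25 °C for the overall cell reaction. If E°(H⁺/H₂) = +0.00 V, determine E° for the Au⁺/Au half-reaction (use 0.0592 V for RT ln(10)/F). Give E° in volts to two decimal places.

+1.69 V

E°cell = (0.0592/n)·log K = (0.0592/2)(57.1) = +1.690 V.
Since Au⁺/Au is the cathode and H⁺/H₂ the anode, E°cell = E°(Au⁺/Au) − E°(H⁺/H₂).
So E°(Au⁺/Au) = E°cell + E°(H⁺/H₂) = +1.690 + (+0.00) = +1.69 V.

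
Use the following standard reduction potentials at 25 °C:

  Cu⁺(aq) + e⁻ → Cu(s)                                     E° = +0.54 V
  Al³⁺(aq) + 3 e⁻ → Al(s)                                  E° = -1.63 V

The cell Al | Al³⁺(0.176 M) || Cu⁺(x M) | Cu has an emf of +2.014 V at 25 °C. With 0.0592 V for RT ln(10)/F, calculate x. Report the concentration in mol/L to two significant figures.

0.0013 M

Cu⁺/Cu is the cathode, Al³⁺/Al the anode: E°cell = +2.17 V, n = 3.
Overall reaction: 3 Cu⁺(aq) + Al(s) → 3 Cu(s) + Al³⁺(aq); Q = [Al³⁺]^1/[Cu⁺]^3.
From E = E° − (0.0592/n) log Q: log Q = (E° − E)·n/0.0592 = (+2.17 − (+2.014))·3/0.0592 = 7.9054.
So 3·log[Cu⁺] = 1·log(0.176) − log Q = -0.7545 − (7.9054) = -8.6599; log[Cu⁺] = -8.6599 / 3 = -2.8866; [Cu⁺] = 10^(-2.8866) ≈ 0.0013 M.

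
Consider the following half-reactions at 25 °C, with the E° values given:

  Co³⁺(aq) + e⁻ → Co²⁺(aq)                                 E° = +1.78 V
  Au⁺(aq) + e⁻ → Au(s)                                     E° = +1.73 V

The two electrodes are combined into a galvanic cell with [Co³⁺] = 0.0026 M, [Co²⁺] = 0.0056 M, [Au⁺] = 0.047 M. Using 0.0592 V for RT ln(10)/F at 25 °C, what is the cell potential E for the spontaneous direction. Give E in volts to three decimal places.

+0.109 V

Co³⁺/Co²⁺ is the cathode (higher E°), Au⁺/Au the anode: E°cell = +1.78 − (+1.73) = +0.05 V, n = 1.
Overall: Co³⁺(aq) + Au(s) → Co²⁺(aq) + Au⁺(aq)
Q = [Co²⁺]·[Au⁺] / ([Co³⁺]); log Q = -0.995.
E = E° − (0.0592/n) log Q = +0.05 − (0.0592/1)(-0.995) = +0.109 V.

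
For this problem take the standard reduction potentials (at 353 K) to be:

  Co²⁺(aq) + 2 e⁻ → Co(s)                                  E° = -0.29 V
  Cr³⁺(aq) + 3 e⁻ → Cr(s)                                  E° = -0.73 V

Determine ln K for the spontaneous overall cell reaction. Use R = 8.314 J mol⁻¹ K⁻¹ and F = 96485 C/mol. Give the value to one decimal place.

86.8

Cathode: Co²⁺/Co; anode: Cr³⁺/Cr. E°cell = (-0.29) − (-0.73) = +0.44 V, with n = 6.
ΔG° = −nFE° = −RT ln K, so ln K = nFE°/(RT) = (6)(96485)(+0.44) / ((8.314)(353)) = 86.792.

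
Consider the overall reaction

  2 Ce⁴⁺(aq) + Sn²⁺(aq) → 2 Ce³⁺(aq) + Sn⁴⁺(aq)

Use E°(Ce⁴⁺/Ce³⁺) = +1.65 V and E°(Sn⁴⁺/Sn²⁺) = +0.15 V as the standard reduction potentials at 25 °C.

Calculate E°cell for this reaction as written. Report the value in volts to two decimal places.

The Ce⁴⁺/Ce³⁺ couple has the higher reduction potential, so it is the cathode; Sn⁴⁺/Sn²⁺ is oxidised at the anode.
E°cell = E°(cathode) − E°(anode) = (+1.65) − (+0.15) = +1.50 V.

+1.50 V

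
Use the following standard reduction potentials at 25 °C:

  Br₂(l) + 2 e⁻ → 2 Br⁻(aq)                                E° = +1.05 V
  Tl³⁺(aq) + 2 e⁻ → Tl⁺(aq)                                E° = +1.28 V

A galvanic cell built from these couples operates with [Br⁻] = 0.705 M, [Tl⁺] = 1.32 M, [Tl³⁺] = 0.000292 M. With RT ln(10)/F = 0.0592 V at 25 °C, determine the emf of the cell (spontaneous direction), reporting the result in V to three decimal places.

+0.113 V

Tl³⁺/Tl⁺ is the cathode (higher E°), Br₂/Br⁻ the anode: E°cell = +1.28 − (+1.05) = +0.23 V, n = 2.
Overall: Tl³⁺(aq) + 2 Br⁻(aq) → Tl⁺(aq) + Br₂(l)
Q = [Tl⁺] / ([Tl³⁺]·[Br⁻]^2); log Q = 3.959.
E = E° − (0.0592/n) log Q = +0.23 − (0.0592/2)(3.959) = +0.113 V.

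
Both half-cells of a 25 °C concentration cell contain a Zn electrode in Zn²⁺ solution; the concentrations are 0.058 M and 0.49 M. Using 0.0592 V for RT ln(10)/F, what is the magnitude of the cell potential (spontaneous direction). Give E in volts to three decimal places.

For a concentration cell E°cell = 0. The 0.49 M side is the cathode (reduction is favoured where [Zn²⁺] is higher).
With n = 2, E = −(0.0592/2) log([Zn²⁺]ₐₙ/[Zn²⁺]꜀ₐₜ) = −(0.0592/2) log(0.058/0.49) = −(0.0592/2)(-0.927) = +0.027 V.

+0.027 V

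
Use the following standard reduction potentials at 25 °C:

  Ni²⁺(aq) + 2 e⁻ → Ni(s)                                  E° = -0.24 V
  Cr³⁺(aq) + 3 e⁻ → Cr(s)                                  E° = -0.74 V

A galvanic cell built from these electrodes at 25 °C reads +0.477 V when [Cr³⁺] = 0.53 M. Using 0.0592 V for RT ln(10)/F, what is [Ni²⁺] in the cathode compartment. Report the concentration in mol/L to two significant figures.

0.11 M

Ni²⁺/Ni is the cathode, Cr³⁺/Cr the anode: E°cell = +0.50 V, n = 6.
Overall reaction: 3 Ni²⁺(aq) + 2 Cr(s) → 3 Ni(s) + 2 Cr³⁺(aq); Q = [Cr³⁺]^2/[Ni²⁺]^3.
From E = E° − (0.0592/n) log Q: log Q = (E° − E)·n/0.0592 = (+0.50 − (+0.477))·6/0.0592 = 2.3311.
So 3·log[Ni²⁺] = 2·log(0.53) − log Q = -0.5514 − (2.3311) = -2.8825; log[Ni²⁺] = -2.8825 / 3 = -0.9608; [Ni²⁺] = 10^(-0.9608) ≈ 0.11 M.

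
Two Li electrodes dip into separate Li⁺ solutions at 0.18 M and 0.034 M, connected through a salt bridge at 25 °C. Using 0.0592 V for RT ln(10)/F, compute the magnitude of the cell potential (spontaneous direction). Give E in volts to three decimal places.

For a concentration cell E°cell = 0. The 0.18 M side is the cathode (reduction is favoured where [Li⁺] is higher).
With n = 1, E = −(0.0592/1) log([Li⁺]ₐₙ/[Li⁺]꜀ₐₜ) = −(0.0592/1) log(0.034/0.18) = −(0.0592/1)(-0.724) = +0.043 V.

+0.043 V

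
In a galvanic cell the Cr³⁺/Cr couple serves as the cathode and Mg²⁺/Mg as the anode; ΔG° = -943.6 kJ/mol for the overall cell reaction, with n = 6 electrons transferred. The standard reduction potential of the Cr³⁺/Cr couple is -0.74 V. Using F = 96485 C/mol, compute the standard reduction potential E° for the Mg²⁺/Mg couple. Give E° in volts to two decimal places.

E°cell = −ΔG°/(nF) = −(-943.6×10³)/((6)(96485)) = +1.630 V.
Since Cr³⁺/Cr is the cathode and Mg²⁺/Mg the anode, E°cell = E°(Cr³⁺/Cr) − E°(Mg²⁺/Mg).
So E°(Mg²⁺/Mg) = E°(Cr³⁺/Cr) − E°cell = (-0.74) − (+1.630) = -2.37 V.

-2.37 V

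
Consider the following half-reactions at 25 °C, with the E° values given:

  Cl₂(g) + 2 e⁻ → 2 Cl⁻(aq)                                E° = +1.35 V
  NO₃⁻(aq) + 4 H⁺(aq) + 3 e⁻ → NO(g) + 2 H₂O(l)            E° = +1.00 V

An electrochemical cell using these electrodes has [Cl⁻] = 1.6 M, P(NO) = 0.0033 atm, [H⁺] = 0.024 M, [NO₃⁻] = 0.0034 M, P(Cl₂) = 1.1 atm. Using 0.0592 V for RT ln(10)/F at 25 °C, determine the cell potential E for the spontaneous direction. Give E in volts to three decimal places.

Cl₂/Cl⁻ is the cathode (higher E°), NO₃⁻/NO the anode: E°cell = +1.35 − (+1.00) = +0.35 V, n = 6.
Overall: 3 Cl₂(g) + 2 NO(g) + 4 H₂O(l) → 6 Cl⁻(aq) + 2 NO₃⁻(aq) + 8 H⁺(aq)
Q = [Cl⁻]^6·[NO₃⁻]^2·[H⁺]^8 / (P(Cl₂)^3·P(NO)^2); log Q = -11.832.
E = E° − (0.0592/n) log Q = +0.35 − (0.0592/6)(-11.832) = +0.467 V.

+0.467 V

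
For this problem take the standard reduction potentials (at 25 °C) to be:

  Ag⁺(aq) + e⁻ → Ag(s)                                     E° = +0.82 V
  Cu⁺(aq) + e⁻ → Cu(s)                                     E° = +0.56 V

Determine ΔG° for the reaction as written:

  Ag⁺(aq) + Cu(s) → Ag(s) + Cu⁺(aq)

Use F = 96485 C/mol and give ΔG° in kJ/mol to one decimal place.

-25.1 kJ/mol

As written, Ag⁺/Ag is reduced (cathode) and Cu⁺/Cu is oxidised (anode), so E°cell = (+0.82) − (+0.56) = +0.26 V.
Balancing electrons gives n = 1.
ΔG° = −nFE° = −(1)(96485)(+0.26) = -25,086 J = -25.1 kJ/mol.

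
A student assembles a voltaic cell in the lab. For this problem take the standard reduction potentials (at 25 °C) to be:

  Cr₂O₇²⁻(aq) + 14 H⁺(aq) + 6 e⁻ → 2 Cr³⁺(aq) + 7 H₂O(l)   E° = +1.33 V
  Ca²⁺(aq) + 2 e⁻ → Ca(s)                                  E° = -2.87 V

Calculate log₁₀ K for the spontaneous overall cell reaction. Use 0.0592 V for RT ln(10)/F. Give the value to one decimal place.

425.7

Cathode: Cr₂O₇²⁻/Cr³⁺; anode: Ca²⁺/Ca. E°cell = +4.20 V, n = 6.
log K = nE°cell / 0.0592 = (6)(+4.20) / 0.0592 = 425.7.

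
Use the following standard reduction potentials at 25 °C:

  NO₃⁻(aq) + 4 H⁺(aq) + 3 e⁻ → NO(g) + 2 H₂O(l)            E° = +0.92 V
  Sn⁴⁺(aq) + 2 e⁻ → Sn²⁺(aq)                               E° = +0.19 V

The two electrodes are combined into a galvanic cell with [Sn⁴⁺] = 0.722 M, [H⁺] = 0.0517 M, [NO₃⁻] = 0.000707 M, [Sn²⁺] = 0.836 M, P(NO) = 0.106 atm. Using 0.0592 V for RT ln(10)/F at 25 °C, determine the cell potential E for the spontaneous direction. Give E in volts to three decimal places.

+0.587 V

NO₃⁻/NO is the cathode (higher E°), Sn⁴⁺/Sn²⁺ the anode: E°cell = +0.92 − (+0.19) = +0.73 V, n = 6.
Overall: 2 NO₃⁻(aq) + 8 H⁺(aq) + 3 Sn²⁺(aq) → 2 NO(g) + 4 H₂O(l) + 3 Sn⁴⁺(aq)
Q = P(NO)^2·[Sn⁴⁺]^3 / ([NO₃⁻]^2·[H⁺]^8·[Sn²⁺]^3); log Q = 14.453.
E = E° − (0.0592/n) log Q = +0.73 − (0.0592/6)(14.453) = +0.587 V.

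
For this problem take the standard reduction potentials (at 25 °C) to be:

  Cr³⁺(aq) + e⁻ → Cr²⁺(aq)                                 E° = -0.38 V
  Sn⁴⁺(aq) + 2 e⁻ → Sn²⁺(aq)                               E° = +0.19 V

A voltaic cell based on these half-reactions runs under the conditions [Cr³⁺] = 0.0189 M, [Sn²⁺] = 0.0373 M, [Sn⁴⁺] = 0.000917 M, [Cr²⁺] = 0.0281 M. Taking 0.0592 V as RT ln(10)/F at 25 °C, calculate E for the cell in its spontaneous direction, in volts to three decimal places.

Sn⁴⁺/Sn²⁺ is the cathode (higher E°), Cr³⁺/Cr²⁺ the anode: E°cell = +0.19 − (-0.38) = +0.57 V, n = 2.
Overall: Sn⁴⁺(aq) + 2 Cr²⁺(aq) → Sn²⁺(aq) + 2 Cr³⁺(aq)
Q = [Sn²⁺]·[Cr³⁺]^2 / ([Sn⁴⁺]·[Cr²⁺]^2); log Q = 1.265.
E = E° − (0.0592/n) log Q = +0.57 − (0.0592/2)(1.265) = +0.533 V.

+0.533 V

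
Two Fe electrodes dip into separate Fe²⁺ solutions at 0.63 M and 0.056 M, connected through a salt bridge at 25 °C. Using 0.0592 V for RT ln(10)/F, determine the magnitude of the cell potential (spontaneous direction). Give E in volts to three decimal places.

+0.031 V

For a concentration cell E°cell = 0. The 0.63 M side is the cathode (reduction is favoured where [Fe²⁺] is higher).
With n = 2, E = −(0.0592/2) log([Fe²⁺]ₐₙ/[Fe²⁺]꜀ₐₜ) = −(0.0592/2) log(0.056/0.63) = −(0.0592/2)(-1.051) = +0.031 V.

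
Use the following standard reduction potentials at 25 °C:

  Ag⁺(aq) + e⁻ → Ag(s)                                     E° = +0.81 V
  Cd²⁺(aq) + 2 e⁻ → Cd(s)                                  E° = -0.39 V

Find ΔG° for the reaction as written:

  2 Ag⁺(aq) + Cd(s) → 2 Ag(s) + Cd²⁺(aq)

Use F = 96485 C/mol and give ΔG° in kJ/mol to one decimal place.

As written, Ag⁺/Ag is reduced (cathode) and Cd²⁺/Cd is oxidised (anode), so E°cell = (+0.81) − (-0.39) = +1.20 V.
Balancing electrons gives n = 2.
ΔG° = −nFE° = −(2)(96485)(+1.20) = -231,564 J = -231.6 kJ/mol.

-231.6 kJ/mol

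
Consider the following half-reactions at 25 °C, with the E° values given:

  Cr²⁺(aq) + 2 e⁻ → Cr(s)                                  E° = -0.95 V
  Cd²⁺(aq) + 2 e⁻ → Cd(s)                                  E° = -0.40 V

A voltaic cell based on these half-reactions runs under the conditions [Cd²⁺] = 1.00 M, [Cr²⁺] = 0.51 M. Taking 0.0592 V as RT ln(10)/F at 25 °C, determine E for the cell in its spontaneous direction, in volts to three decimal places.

+0.559 V

Cd²⁺/Cd is the cathode (higher E°), Cr²⁺/Cr the anode: E°cell = -0.40 − (-0.95) = +0.55 V, n = 2.
Overall: Cd²⁺(aq) + Cr(s) → Cd(s) + Cr²⁺(aq)
Q = [Cr²⁺] / ([Cd²⁺]); log Q = -0.292.
E = E° − (0.0592/n) log Q = +0.55 − (0.0592/2)(-0.292) = +0.559 V.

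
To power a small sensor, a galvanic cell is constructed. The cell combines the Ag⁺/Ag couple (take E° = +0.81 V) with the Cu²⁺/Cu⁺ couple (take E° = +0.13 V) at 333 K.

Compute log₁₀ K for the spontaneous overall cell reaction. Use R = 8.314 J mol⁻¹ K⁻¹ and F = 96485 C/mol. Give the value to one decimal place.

Cathode: Ag⁺/Ag; anode: Cu²⁺/Cu⁺. E°cell = (+0.81) − (+0.13) = +0.68 V, with n = 1.
ΔG° = −nFE° = −RT ln K, so ln K = nFE°/(RT) = (1)(96485)(+0.68) / ((8.314)(333)) = 23.698.
log₁₀ K = 23.698 / ln 10 = 10.3.

10.3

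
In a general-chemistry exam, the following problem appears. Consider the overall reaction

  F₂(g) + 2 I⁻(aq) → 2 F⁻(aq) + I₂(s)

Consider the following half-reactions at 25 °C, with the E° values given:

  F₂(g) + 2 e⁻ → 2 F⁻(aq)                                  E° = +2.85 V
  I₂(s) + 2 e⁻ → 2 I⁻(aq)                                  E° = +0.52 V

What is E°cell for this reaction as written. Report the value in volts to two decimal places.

+2.33 V

The F₂/F⁻ couple has the higher reduction potential, so it is the cathode; I₂/I⁻ is oxidised at the anode.
E°cell = E°(cathode) − E°(anode) = (+2.85) − (+0.52) = +2.33 V.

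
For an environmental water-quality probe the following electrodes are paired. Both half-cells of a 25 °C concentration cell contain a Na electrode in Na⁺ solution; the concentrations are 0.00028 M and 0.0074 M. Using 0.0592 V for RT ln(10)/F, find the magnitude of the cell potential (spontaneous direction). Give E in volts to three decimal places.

+0.084 V

For a concentration cell E°cell = 0. The 0.0074 M side is the cathode (reduction is favoured where [Na⁺] is higher).
With n = 1, E = −(0.0592/1) log([Na⁺]ₐₙ/[Na⁺]꜀ₐₜ) = −(0.0592/1) log(0.00028/0.0074) = −(0.0592/1)(-1.422) = +0.084 V.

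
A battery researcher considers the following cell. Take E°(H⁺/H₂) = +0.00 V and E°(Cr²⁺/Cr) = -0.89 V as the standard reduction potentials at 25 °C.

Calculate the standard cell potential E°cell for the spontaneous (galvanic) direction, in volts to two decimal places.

+0.89 V

The H⁺/H₂ couple has the higher reduction potential, so it is the cathode; Cr²⁺/Cr is oxidised at the anode.
E°cell = E°(cathode) − E°(anode) = (+0.00) − (-0.89) = +0.89 V.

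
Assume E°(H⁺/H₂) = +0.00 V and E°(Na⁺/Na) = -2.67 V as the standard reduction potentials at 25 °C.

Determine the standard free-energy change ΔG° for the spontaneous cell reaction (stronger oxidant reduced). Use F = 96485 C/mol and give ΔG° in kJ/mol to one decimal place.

-515.2 kJ/mol

H⁺/H₂ (E° = +0.00 V) is the cathode; Na⁺/Na (E° = -2.67 V) is the anode, so E°cell = +2.67 V.
Balancing electrons gives n = 2 (lcm of 2 and 1).
ΔG° = −nFE° = −(2)(96485)(+2.67) = -515,230 J = -515.2 kJ/mol.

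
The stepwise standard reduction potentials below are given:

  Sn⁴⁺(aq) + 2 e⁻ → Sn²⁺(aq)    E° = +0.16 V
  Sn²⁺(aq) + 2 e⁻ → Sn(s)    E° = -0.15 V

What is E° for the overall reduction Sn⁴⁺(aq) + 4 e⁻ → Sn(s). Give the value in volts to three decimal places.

Standard free energies of sequential steps add: ΔG°₃ = ΔG°₁ + ΔG°₂, so n₃E°₃ = n₁E°₁ + n₂E°₂.
E°₃ = (2×+0.16 + 2×-0.15) / 4 = (+0.020) / 4 = +0.005 V.

+0.005 V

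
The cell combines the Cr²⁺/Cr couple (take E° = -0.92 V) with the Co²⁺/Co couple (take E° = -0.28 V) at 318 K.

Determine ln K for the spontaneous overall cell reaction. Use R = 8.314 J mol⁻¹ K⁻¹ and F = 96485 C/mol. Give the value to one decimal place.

46.7

Cathode: Co²⁺/Co; anode: Cr²⁺/Cr. E°cell = (-0.28) − (-0.92) = +0.64 V, with n = 2.
ΔG° = −nFE° = −RT ln K, so ln K = nFE°/(RT) = (2)(96485)(+0.64) / ((8.314)(318)) = 46.712.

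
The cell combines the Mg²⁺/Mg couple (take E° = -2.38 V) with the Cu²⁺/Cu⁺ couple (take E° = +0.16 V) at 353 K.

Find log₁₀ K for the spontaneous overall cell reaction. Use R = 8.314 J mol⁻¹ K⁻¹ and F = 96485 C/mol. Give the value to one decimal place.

72.5

Cathode: Cu²⁺/Cu⁺; anode: Mg²⁺/Mg. E°cell = (+0.16) − (-2.38) = +2.54 V, with n = 2.
ΔG° = −nFE° = −RT ln K, so ln K = nFE°/(RT) = (2)(96485)(+2.54) / ((8.314)(353)) = 167.009.
log₁₀ K = 167.009 / ln 10 = 72.5.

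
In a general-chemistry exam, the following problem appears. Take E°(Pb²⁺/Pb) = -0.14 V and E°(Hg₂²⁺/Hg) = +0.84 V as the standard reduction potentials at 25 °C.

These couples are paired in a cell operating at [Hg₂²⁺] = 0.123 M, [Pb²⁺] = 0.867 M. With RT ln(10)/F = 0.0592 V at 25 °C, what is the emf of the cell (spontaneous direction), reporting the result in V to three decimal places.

Hg₂²⁺/Hg is the cathode (higher E°), Pb²⁺/Pb the anode: E°cell = +0.84 − (-0.14) = +0.98 V, n = 2.
Overall: Hg₂²⁺(aq) + Pb(s) → 2 Hg(l) + Pb²⁺(aq)
Q = [Pb²⁺] / ([Hg₂²⁺]); log Q = 0.848.
E = E° − (0.0592/n) log Q = +0.98 − (0.0592/2)(0.848) = +0.955 V.

+0.955 V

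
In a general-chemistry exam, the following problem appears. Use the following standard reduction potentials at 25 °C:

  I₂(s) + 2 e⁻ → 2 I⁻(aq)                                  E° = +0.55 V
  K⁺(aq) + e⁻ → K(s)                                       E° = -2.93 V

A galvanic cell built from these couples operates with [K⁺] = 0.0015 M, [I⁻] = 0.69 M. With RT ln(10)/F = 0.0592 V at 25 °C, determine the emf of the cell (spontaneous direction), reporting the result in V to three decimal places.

I₂/I⁻ is the cathode (higher E°), K⁺/K the anode: E°cell = +0.55 − (-2.93) = +3.48 V, n = 2.
Overall: I₂(s) + 2 K(s) → 2 I⁻(aq) + 2 K⁺(aq)
Q = [I⁻]^2·[K⁺]^2; log Q = -5.970.
E = E° − (0.0592/n) log Q = +3.48 − (0.0592/2)(-5.970) = +3.657 V.

+3.657 V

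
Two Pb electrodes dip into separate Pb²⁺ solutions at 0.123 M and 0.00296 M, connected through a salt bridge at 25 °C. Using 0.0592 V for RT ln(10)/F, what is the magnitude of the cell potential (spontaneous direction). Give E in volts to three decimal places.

For a concentration cell E°cell = 0. The 0.123 M side is the cathode (reduction is favoured where [Pb²⁺] is higher).
With n = 2, E = −(0.0592/2) log([Pb²⁺]ₐₙ/[Pb²⁺]꜀ₐₜ) = −(0.0592/2) log(0.00296/0.123) = −(0.0592/2)(-1.619) = +0.048 V.

+0.048 V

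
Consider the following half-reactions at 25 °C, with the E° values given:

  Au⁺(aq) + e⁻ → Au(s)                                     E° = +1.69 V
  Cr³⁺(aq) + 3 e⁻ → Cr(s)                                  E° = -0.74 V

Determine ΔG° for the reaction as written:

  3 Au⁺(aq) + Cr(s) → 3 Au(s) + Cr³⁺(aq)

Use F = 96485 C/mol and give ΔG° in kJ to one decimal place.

As written, Au⁺/Au is reduced (cathode) and Cr³⁺/Cr is oxidised (anode), so E°cell = (+1.69) − (-0.74) = +2.43 V.
Balancing electrons gives n = 3.
ΔG° = −nFE° = −(3)(96485)(+2.43) = -703,376 J = -703.4 kJ.

-703.4 kJ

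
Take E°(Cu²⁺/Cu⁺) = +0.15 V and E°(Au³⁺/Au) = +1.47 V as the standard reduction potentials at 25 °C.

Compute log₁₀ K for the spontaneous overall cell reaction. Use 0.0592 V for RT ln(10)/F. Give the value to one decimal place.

Cathode: Au³⁺/Au; anode: Cu²⁺/Cu⁺. E°cell = +1.32 V, n = 3.
log K = nE°cell / 0.0592 = (3)(+1.32) / 0.0592 = 66.9.

66.9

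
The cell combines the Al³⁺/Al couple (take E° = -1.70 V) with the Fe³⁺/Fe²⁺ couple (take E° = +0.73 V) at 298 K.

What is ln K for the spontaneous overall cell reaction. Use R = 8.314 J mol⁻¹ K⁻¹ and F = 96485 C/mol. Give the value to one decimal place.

283.9

Cathode: Fe³⁺/Fe²⁺; anode: Al³⁺/Al. E°cell = (+0.73) − (-1.70) = +2.43 V, with n = 3.
ΔG° = −nFE° = −RT ln K, so ln K = nFE°/(RT) = (3)(96485)(+2.43) / ((8.314)(298)) = 283.897.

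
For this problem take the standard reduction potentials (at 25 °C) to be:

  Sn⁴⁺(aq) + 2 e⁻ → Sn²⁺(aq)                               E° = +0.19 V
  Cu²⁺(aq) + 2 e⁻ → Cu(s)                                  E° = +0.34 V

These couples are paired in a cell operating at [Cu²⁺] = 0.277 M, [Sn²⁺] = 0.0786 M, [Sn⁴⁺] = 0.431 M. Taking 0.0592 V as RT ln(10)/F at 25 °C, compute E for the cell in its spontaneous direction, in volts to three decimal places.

Cu²⁺/Cu is the cathode (higher E°), Sn⁴⁺/Sn²⁺ the anode: E°cell = +0.34 − (+0.19) = +0.15 V, n = 2.
Overall: Cu²⁺(aq) + Sn²⁺(aq) → Cu(s) + Sn⁴⁺(aq)
Q = [Sn⁴⁺] / ([Cu²⁺]·[Sn²⁺]); log Q = 1.297.
E = E° − (0.0592/n) log Q = +0.15 − (0.0592/2)(1.297) = +0.112 V.

+0.112 V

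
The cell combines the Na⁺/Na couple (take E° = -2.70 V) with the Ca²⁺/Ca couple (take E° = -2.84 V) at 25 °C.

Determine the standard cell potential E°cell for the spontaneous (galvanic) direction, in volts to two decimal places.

+0.14 V

The Na⁺/Na couple has the higher reduction potential, so it is the cathode; Ca²⁺/Ca is oxidised at the anode.
E°cell = E°(cathode) − E°(anode) = (-2.70) − (-2.84) = +0.14 V.
Since E°cell > 0, the reaction is spontaneous under standard conditions.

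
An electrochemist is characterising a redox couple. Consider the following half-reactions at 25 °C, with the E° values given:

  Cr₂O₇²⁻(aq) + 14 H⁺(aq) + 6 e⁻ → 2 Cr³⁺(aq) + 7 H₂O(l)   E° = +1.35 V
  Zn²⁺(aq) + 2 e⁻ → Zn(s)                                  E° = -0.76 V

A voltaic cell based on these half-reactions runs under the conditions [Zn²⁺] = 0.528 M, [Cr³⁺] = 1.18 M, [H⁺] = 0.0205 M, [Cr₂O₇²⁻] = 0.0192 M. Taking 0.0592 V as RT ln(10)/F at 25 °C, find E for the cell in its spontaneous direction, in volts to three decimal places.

Cr₂O₇²⁻/Cr³⁺ is the cathode (higher E°), Zn²⁺/Zn the anode: E°cell = +1.35 − (-0.76) = +2.11 V, n = 6.
Overall: Cr₂O₇²⁻(aq) + 14 H⁺(aq) + 3 Zn(s) → 2 Cr³⁺(aq) + 7 H₂O(l) + 3 Zn²⁺(aq)
Q = [Cr³⁺]^2·[Zn²⁺]^3 / ([Cr₂O₇²⁻]·[H⁺]^14); log Q = 24.664.
E = E° − (0.0592/n) log Q = +2.11 − (0.0592/6)(24.664) = +1.867 V.

+1.867 V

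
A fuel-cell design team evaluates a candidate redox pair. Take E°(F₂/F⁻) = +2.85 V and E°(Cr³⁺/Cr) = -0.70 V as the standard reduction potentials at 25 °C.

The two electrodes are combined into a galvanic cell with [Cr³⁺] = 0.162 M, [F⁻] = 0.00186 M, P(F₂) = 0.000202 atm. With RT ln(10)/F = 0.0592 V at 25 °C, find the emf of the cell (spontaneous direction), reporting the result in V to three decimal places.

F₂/F⁻ is the cathode (higher E°), Cr³⁺/Cr the anode: E°cell = +2.85 − (-0.70) = +3.55 V, n = 6.
Overall: 3 F₂(g) + 2 Cr(s) → 6 F⁻(aq) + 2 Cr³⁺(aq)
Q = [F⁻]^6·[Cr³⁺]^2 / (P(F₂)^3); log Q = -6.880.
E = E° − (0.0592/n) log Q = +3.55 − (0.0592/6)(-6.880) = +3.618 V.

+3.618 V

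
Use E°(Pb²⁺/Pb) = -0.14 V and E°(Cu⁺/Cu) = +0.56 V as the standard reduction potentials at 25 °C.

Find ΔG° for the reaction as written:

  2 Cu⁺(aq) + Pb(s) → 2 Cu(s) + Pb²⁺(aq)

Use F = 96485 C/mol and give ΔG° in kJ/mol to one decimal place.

As written, Cu⁺/Cu is reduced (cathode) and Pb²⁺/Pb is oxidised (anode), so E°cell = (+0.56) − (-0.14) = +0.70 V.
Balancing electrons gives n = 2.
ΔG° = −nFE° = −(2)(96485)(+0.70) = -135,079 J = -135.1 kJ/mol.

-135.1 kJ/mol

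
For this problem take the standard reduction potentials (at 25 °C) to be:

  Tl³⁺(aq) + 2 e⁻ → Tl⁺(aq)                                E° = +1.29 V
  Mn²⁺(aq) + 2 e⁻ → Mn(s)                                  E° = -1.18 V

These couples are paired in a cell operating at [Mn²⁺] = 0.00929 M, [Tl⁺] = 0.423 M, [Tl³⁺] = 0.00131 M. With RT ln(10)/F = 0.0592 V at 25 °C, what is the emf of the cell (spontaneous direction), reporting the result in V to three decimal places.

Tl³⁺/Tl⁺ is the cathode (higher E°), Mn²⁺/Mn the anode: E°cell = +1.29 − (-1.18) = +2.47 V, n = 2.
Overall: Tl³⁺(aq) + Mn(s) → Tl⁺(aq) + Mn²⁺(aq)
Q = [Tl⁺]·[Mn²⁺] / ([Tl³⁺]); log Q = 0.477.
E = E° − (0.0592/n) log Q = +2.47 − (0.0592/2)(0.477) = +2.456 V.

+2.456 V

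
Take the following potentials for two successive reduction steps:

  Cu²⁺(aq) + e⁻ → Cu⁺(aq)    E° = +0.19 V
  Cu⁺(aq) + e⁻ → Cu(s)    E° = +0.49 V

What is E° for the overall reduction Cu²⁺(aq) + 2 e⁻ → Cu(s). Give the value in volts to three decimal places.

+0.340 V

Adding the free-energy changes (−nFE°) of the two steps gives −n₃FE°₃ = −n₁FE°₁ − n₂FE°₂.
E°₃ = (1×+0.19 + 1×+0.49) / 2 = (+0.680) / 2 = +0.340 V.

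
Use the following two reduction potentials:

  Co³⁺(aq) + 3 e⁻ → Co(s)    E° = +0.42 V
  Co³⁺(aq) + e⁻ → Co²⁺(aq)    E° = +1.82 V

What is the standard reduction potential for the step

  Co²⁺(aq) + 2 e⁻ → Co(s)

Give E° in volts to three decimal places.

-0.280 V

Sequential free energies add, so n₃E°₃ = n₁E°₁ + n₂E°₂.
With n₃ = 3, and the known step contributing 1×(+1.82) V, the unknown satisfies 2·E° = 3×(+0.42) − 1×(+1.82) = -0.560.
E° = -0.560 / 2 = -0.280 V.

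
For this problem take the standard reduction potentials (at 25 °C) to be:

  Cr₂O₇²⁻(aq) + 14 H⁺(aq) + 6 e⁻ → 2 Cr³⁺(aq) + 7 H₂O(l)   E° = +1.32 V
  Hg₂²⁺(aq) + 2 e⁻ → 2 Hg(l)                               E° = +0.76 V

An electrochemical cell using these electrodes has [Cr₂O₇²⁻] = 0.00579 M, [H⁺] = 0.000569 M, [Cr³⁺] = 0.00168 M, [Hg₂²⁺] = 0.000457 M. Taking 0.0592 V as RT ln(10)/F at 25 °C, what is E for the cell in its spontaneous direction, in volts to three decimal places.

+0.243 V

Cr₂O₇²⁻/Cr³⁺ is the cathode (higher E°), Hg₂²⁺/Hg the anode: E°cell = +1.32 − (+0.76) = +0.56 V, n = 6.
Overall: Cr₂O₇²⁻(aq) + 14 H⁺(aq) + 6 Hg(l) → 2 Cr³⁺(aq) + 7 H₂O(l) + 3 Hg₂²⁺(aq)
Q = [Cr³⁺]^2·[Hg₂²⁺]^3 / ([Cr₂O₇²⁻]·[H⁺]^14); log Q = 32.096.
E = E° − (0.0592/n) log Q = +0.56 − (0.0592/6)(32.096) = +0.243 V.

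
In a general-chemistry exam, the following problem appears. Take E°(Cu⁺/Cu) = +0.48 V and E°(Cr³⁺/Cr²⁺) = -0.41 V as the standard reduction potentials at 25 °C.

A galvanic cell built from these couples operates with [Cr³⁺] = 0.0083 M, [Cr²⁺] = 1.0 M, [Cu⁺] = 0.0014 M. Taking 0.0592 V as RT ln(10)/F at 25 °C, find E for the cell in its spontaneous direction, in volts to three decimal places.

+0.844 V

Cu⁺/Cu is the cathode (higher E°), Cr³⁺/Cr²⁺ the anode: E°cell = +0.48 − (-0.41) = +0.89 V, n = 1.
Overall: Cu⁺(aq) + Cr²⁺(aq) → Cu(s) + Cr³⁺(aq)
Q = [Cr³⁺] / ([Cu⁺]·[Cr²⁺]); log Q = 0.773.
E = E° − (0.0592/n) log Q = +0.89 − (0.0592/1)(0.773) = +0.844 V.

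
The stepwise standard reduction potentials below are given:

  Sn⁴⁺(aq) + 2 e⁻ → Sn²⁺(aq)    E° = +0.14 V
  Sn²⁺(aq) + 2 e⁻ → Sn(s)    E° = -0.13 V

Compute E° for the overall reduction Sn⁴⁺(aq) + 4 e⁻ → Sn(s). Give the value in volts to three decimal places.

+0.005 V

Adding the free-energy changes (−nFE°) of the two steps gives −n₃FE°₃ = −n₁FE°₁ − n₂FE°₂.
E°₃ = (2×+0.14 + 2×-0.13) / 4 = (+0.020) / 4 = +0.005 V.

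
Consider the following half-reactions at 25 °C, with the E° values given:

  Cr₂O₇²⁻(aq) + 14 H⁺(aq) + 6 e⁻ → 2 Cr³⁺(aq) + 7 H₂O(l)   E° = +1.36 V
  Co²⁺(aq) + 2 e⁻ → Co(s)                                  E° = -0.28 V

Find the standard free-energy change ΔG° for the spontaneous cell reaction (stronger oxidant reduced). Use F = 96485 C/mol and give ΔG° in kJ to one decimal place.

Cr₂O₇²⁻/Cr³⁺ (E° = +1.36 V) is the cathode; Co²⁺/Co (E° = -0.28 V) is the anode, so E°cell = +1.64 V.
Balancing electrons gives n = 6 (lcm of 6 and 2).
ΔG° = −nFE° = −(6)(96485)(+1.64) = -949,412 J = -949.4 kJ.

-949.4 kJ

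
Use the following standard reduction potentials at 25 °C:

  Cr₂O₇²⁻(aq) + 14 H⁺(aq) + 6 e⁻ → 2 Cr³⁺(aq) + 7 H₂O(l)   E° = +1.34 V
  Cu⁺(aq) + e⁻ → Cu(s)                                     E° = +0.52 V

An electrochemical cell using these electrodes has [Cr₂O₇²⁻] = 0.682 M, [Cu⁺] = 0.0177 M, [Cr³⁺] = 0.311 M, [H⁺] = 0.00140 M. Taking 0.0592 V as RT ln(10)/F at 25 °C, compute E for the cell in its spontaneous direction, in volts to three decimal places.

Cr₂O₇²⁻/Cr³⁺ is the cathode (higher E°), Cu⁺/Cu the anode: E°cell = +1.34 − (+0.52) = +0.82 V, n = 6.
Overall: Cr₂O₇²⁻(aq) + 14 H⁺(aq) + 6 Cu(s) → 2 Cr³⁺(aq) + 7 H₂O(l) + 6 Cu⁺(aq)
Q = [Cr³⁺]^2·[Cu⁺]^6 / ([Cr₂O₇²⁻]·[H⁺]^14); log Q = 28.594.
E = E° − (0.0592/n) log Q = +0.82 − (0.0592/6)(28.594) = +0.538 V.

+0.538 V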